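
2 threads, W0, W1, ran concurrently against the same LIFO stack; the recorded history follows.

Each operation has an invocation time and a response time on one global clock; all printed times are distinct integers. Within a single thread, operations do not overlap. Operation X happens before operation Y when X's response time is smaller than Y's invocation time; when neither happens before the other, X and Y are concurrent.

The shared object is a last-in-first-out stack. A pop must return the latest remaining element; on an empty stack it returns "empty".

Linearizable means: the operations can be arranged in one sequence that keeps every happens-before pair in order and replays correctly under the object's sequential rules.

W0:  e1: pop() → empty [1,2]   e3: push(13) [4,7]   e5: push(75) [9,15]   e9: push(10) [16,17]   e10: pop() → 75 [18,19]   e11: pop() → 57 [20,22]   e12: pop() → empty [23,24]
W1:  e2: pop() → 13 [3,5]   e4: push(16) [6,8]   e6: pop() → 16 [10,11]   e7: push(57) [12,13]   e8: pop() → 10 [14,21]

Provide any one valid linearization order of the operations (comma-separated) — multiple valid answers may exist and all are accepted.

1. e1 pop() → empty, leaving stack <>
2. e3 push(13), leaving stack <13>
3. e2 pop() → 13, leaving stack <>
4. e4 push(16), leaving stack <16>
5. e6 pop() → 16, leaving stack <>
6. e7 push(57), leaving stack <57>
7. e5 push(75), leaving stack <57,75>
8. e9 push(10), leaving stack <57,75,10>
9. e8 pop() → 10, leaving stack <57,75>
10. e10 pop() → 75, leaving stack <57>
11. e11 pop() → 57, leaving stack <>
12. e12 pop() → empty, leaving stack <>

e1, e3, e2, e4, e6, e7, e5, e9, e8, e10, e11, e12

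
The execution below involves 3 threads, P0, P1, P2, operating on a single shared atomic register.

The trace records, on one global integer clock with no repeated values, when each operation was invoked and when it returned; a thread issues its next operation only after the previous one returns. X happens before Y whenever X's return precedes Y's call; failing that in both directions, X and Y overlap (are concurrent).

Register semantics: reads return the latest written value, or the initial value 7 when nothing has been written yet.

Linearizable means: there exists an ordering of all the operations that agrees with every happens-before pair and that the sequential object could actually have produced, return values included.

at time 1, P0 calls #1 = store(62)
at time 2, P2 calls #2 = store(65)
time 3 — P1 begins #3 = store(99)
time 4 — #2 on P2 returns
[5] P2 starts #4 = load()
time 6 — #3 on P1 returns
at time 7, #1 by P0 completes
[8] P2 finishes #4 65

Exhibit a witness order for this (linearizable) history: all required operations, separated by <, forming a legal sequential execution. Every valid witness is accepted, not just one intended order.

step 1: #1 store(62) — value 62
step 2: #2 store(65) — value 65
step 3: #4 load() → 65 — value 65
step 4: #3 store(99) — value 99

#1 < #2 < #4 < #3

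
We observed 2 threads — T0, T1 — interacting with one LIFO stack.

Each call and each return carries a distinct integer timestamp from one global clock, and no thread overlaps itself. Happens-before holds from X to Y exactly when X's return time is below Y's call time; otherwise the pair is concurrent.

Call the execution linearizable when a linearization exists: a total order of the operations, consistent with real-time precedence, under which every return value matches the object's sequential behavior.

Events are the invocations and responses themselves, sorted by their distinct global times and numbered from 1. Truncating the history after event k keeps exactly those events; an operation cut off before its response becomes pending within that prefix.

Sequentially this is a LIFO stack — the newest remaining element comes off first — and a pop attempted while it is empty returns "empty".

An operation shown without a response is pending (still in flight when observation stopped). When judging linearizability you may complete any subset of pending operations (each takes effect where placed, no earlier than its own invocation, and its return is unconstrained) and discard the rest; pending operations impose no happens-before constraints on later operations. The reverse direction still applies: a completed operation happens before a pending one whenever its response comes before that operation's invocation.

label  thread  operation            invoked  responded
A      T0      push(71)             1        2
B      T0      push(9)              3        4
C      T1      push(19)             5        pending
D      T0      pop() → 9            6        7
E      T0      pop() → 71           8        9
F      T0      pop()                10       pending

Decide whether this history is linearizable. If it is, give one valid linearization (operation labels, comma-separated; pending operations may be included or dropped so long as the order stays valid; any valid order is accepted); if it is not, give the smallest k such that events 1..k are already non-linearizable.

linearizable — witness: A, B, D, E

step 1: A push(71) — stack <71>
step 2: B push(9) — stack <71,9>
step 3: D pop() → 9 — stack <71>
step 4: E pop() → 71 — stack <>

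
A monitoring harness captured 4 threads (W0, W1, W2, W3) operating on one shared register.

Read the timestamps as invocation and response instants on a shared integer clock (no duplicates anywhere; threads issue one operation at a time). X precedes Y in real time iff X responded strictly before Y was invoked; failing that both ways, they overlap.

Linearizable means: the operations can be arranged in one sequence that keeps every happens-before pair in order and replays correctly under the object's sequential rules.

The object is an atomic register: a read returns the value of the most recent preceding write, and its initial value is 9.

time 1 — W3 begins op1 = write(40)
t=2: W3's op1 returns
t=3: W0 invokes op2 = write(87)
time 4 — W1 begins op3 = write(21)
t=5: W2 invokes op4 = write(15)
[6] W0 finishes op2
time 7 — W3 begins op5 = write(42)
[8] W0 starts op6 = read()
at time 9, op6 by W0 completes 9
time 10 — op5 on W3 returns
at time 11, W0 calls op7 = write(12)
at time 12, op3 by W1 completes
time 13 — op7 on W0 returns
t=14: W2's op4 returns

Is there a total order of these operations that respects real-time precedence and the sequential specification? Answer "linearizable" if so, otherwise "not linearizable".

not linearizable

cut after 8 events: linearizable; cut after 9 events (op6 responds, time 9): not linearizable
the completed operations (3 total) allow one real-time order; the register replay rejects it
include/drop combinations of the 3 pending operations (op3, op4, op5) were all tried; none helps
e.g. op1, op2, op6 (pending dropped): illegal at step 3, since op6 read() → 9 cannot apply there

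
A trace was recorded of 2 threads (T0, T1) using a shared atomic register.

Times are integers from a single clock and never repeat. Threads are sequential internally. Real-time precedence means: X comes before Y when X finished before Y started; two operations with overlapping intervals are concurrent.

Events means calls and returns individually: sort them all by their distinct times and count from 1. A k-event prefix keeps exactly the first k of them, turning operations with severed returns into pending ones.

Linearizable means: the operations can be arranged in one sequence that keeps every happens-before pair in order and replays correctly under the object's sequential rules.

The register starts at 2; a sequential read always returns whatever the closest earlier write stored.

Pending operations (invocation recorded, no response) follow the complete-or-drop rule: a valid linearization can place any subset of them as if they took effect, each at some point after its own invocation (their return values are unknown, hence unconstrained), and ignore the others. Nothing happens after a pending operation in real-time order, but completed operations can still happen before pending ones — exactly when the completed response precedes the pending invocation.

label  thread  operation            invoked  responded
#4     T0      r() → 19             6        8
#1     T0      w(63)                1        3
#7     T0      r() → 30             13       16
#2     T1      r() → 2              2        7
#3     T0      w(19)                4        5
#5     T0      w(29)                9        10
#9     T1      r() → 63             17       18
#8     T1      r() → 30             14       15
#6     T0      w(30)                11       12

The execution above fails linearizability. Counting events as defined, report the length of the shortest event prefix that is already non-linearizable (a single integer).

18

a valid linearization of events 1..17 exists, for instance #2, #1, #3, #4, #5, #6, #7, #8:
1. #2 r() → 2, leaving value 2
2. #1 w(63), leaving value 63
3. #3 w(19), leaving value 19
4. #4 r() → 19, leaving value 19
5. #5 w(29), leaving value 29
6. #6 w(30), leaving value 30
7. #7 r() → 30, leaving value 30
8. #8 r() → 30, leaving value 30
event 18 — #9's response, time 18 — after it, nothing linearizes
take #1, #2, #3, #4, #5, #6, #7, #8, #9: step 2 already fails, because #2 r() → 2 cannot occur there
take #1, #2, #3, #4, #5, #6, #8, #7, #9: step 2 already fails, because #2 r() → 2 cannot occur there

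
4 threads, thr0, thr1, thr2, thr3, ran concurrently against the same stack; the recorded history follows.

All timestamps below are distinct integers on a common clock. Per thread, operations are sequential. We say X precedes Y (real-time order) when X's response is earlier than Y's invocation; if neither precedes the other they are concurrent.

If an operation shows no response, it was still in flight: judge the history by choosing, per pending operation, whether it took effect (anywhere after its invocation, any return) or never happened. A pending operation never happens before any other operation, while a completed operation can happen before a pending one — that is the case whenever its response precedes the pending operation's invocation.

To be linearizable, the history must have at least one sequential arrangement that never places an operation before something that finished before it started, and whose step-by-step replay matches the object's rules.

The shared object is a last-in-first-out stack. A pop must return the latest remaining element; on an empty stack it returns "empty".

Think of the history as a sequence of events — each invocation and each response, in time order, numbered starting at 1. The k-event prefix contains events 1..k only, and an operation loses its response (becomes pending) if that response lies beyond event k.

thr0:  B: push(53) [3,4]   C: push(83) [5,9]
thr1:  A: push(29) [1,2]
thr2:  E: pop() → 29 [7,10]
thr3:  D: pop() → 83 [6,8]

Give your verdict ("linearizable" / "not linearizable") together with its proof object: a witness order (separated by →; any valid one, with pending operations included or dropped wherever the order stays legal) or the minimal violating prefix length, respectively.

the violation lands at event 10, E's response at time 10: events 1..9 linearize, events 1..10 do not
the 5 completed operations admit 6 real-time orders; each fails the stack replay
for example A, B, C, D, E fails at step 5: E pop() → 29 is not legal there
for example A, B, C, E, D fails at step 4: E pop() → 29 is not legal there

not linearizable — minimal violating prefix: 10 events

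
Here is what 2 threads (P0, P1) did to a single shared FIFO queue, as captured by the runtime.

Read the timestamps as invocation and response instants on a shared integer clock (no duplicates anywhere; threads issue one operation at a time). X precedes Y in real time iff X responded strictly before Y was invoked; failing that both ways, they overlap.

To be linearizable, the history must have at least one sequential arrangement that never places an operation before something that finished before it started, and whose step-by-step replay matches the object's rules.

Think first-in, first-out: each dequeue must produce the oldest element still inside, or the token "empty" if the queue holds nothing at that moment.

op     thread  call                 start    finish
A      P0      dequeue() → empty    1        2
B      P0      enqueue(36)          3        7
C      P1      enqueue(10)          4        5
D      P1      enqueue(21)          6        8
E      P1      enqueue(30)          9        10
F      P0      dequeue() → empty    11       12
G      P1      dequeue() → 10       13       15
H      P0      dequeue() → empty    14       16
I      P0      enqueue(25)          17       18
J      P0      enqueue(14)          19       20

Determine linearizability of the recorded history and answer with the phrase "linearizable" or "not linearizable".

prefix check: 1..11 passes, 1..12 fails once F's time-12 response joins
checked exhaustively: 3 real-time-consistent orders of 6 completed operations, zero legal FIFO queue replays
sample order A, B, C, D, E, F stalls at step 6 — F dequeue() → empty has no legal effect
sample order A, C, B, D, E, F stalls at step 6 — F dequeue() → empty has no legal effect

not linearizable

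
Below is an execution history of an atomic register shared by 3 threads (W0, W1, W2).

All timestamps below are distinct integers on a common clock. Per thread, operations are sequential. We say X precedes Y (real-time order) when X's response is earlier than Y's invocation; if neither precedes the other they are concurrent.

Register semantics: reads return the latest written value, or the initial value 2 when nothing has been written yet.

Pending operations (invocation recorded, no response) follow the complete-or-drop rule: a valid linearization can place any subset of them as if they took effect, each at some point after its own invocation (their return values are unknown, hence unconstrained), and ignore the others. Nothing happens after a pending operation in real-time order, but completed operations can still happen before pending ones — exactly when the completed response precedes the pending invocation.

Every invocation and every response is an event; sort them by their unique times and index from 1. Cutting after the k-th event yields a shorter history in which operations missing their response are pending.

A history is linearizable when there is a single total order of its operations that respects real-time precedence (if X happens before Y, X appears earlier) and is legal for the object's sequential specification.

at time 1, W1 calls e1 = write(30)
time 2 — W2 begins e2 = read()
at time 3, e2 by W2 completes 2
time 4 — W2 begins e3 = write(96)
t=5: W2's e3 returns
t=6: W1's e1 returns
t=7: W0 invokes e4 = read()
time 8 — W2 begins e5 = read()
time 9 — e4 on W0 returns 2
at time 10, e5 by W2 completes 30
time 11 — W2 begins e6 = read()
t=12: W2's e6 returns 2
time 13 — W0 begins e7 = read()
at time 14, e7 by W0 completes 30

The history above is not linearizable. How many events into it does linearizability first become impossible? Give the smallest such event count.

one valid order for events 1..8 is e2, e1, e3:
step 1: e2 read() → 2 — value 2
step 2: e1 write(30) — value 30
step 3: e3 write(96) — value 96
at event 9 (e4's time-9 response) nothing linearizes any more
include/drop combinations of the 1 pending operation (e5) were all tried; none helps
take e1, e2, e3, e4 (pending dropped): step 2 already fails, because e2 read() → 2 cannot occur there
take e2, e1, e3, e4 (pending dropped): step 4 already fails, because e4 read() → 2 cannot occur there

9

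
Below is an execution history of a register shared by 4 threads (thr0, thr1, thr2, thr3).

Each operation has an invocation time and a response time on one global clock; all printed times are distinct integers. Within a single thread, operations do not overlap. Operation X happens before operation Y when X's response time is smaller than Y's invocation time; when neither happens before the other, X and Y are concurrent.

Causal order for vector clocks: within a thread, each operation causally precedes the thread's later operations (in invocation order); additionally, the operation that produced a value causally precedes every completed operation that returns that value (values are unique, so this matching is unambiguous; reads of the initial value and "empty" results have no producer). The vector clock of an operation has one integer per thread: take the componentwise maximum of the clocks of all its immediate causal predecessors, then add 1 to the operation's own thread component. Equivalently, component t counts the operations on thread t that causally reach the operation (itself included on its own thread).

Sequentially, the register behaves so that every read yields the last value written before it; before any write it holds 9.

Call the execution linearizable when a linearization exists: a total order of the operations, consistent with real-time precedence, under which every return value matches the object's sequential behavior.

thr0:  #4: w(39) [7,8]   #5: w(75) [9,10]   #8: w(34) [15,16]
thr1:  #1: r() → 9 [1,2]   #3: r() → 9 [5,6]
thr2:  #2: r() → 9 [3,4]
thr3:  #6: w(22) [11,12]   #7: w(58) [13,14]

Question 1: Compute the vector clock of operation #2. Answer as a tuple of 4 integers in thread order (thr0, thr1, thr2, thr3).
#6, invoked 11, has no incoming edges; only thr3's bump applies → (0, 0, 0, 1)
#2, invoked 3, has no incoming edges; only thr2's bump applies → (0, 0, 1, 0)
#1, invoked 1, has no incoming edges; only thr1's bump applies → (0, 1, 0, 0)
#4, invoked 7, has no incoming edges; only thr0's bump applies → (1, 0, 0, 0)
merge at #7 (invoked 13): VC(#6)=(0, 0, 0, 1), own-thread bump on thr3 → (0, 0, 0, 2)
merge at #3 (invoked 5): VC(#1)=(0, 1, 0, 0), own-thread bump on thr1 → (0, 2, 0, 0)
merge at #5 (invoked 9): VC(#4)=(1, 0, 0, 0), own-thread bump on thr0 → (2, 0, 0, 0)
merge at #8 (invoked 15): VC(#5)=(2, 0, 0, 0), own-thread bump on thr0 → (3, 0, 0, 0)
target: VC(#2) = (0, 0, 1, 0)

(0, 0, 1, 0)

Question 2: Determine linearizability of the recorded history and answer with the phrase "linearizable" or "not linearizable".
one valid linearization: #1, #2, #3, #4, #5, #6, #7, #8
step 1: #1 r() → 9 — value 9
step 2: #2 r() → 9 — value 9
step 3: #3 r() → 9 — value 9
step 4: #4 w(39) — value 39
step 5: #5 w(75) — value 75
step 6: #6 w(22) — value 22
step 7: #7 w(58) — value 58
step 8: #8 w(34) — value 34

linearizable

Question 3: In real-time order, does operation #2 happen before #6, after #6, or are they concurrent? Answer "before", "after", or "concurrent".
#2 spans [3,4], #6 spans [11,12]
resp(#2)=4 < inv(#6)=11

before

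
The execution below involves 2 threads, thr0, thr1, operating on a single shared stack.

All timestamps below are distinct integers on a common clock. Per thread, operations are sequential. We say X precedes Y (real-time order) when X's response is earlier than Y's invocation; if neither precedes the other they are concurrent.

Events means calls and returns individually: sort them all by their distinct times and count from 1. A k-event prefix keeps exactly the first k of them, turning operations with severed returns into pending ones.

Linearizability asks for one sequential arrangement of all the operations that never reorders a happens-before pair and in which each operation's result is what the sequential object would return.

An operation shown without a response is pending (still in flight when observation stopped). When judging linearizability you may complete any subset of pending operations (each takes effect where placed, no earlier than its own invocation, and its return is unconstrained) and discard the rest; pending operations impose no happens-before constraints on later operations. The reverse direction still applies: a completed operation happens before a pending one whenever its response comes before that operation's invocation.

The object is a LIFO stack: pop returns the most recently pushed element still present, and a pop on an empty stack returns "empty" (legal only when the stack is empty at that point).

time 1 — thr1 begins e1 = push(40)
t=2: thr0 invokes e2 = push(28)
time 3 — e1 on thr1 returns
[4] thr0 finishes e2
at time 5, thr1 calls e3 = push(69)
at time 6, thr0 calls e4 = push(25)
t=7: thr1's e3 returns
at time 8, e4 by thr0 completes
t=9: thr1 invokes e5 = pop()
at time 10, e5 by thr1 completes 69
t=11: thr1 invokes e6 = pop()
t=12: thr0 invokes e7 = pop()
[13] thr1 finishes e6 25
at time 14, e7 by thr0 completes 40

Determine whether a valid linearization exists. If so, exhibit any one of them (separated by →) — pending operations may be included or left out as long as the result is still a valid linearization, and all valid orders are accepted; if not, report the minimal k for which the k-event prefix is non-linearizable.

linearizable — witness: e2 → e1 → e4 → e3 → e5 → e6 → e7

1. e2 push(28), leaving stack <28>
2. e1 push(40), leaving stack <28,40>
3. e4 push(25), leaving stack <28,40,25>
4. e3 push(69), leaving stack <28,40,25,69>
5. e5 pop() → 69, leaving stack <28,40,25>
6. e6 pop() → 25, leaving stack <28,40>
7. e7 pop() → 40, leaving stack <28>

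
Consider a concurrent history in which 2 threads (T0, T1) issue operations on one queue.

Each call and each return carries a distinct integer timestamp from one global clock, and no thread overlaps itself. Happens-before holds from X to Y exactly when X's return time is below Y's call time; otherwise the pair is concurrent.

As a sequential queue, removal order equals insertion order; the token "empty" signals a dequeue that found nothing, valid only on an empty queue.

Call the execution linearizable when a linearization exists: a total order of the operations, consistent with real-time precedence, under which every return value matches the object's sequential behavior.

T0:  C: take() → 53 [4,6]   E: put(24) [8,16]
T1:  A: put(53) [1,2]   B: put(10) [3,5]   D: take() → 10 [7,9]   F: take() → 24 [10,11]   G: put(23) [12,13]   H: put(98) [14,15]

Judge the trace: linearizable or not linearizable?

linearizable

a witness: A, B, C, D, E, F, G, H
step 1: A put(53) — queue <53>
step 2: B put(10) — queue <53,10>
step 3: C take() → 53 — queue <10>
step 4: D take() → 10 — queue <>
step 5: E put(24) — queue <24>
step 6: F take() → 24 — queue <>
step 7: G put(23) — queue <23>
step 8: H put(98) — queue <23,98>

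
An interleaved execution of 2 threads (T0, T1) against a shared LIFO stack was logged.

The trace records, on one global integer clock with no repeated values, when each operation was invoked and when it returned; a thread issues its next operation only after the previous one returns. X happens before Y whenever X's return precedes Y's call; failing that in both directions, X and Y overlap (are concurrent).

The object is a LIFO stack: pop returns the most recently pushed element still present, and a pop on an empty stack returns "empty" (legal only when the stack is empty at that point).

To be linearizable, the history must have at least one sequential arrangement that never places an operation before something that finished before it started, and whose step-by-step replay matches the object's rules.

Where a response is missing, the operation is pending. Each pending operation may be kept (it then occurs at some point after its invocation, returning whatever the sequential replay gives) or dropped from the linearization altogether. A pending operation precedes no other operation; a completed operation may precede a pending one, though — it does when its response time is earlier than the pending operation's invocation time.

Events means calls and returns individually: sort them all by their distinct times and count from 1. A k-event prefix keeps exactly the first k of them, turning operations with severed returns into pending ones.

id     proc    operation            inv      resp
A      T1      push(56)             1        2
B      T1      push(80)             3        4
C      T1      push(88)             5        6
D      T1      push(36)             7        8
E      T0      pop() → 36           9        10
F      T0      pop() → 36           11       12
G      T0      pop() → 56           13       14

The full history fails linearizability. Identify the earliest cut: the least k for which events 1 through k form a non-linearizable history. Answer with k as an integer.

events 1..11 are linearizable; a witness order is A, B, C, D, E:
after step 1 (A push(56)): stack <56>
after step 2 (B push(80)): stack <56,80>
after step 3 (C push(88)): stack <56,80,88>
after step 4 (D push(36)): stack <56,80,88,36>
after step 5 (E pop() → 36): stack <56,80,88>
event 12 — F's response, time 12 — after it, nothing linearizes
sample order A, B, C, D, E, F stalls at step 6 — F pop() → 36 has no legal effect

12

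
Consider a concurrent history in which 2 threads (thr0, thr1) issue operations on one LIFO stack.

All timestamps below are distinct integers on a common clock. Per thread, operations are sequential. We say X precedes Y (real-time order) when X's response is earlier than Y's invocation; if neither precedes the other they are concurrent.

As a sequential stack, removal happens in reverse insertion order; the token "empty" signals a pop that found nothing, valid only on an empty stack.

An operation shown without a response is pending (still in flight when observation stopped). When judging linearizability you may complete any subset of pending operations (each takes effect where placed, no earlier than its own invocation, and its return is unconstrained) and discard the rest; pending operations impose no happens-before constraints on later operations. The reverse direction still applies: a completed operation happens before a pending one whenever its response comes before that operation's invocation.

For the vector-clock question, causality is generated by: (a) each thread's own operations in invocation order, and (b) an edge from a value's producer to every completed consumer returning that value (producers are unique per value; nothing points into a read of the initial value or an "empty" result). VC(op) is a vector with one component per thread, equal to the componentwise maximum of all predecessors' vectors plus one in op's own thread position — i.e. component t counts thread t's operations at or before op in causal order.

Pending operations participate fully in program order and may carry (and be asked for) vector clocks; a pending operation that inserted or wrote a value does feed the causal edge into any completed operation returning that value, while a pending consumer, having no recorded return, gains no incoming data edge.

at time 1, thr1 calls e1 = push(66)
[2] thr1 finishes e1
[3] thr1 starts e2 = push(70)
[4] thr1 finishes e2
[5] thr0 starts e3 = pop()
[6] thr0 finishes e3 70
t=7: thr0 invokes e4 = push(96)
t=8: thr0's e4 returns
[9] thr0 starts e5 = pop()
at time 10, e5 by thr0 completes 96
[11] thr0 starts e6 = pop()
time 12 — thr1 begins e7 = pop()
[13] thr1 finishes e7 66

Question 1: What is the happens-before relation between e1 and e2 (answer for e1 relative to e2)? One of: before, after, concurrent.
e1 spans [1,2], e2 spans [3,4]
resp(e1)=2 < inv(e2)=3

before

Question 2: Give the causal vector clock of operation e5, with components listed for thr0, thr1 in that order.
no predecessors for e1 (invoked 1): thr1 increments from zero → (0, 1)
e2, invoked 3, takes VC(e1)=(0, 1) under max, adds 1 for thr1 → (0, 2)
e7, invoked 12, takes VC(e1)=(0, 1), VC(e2)=(0, 2) under max, adds 1 for thr1 → (0, 3)
e3, invoked 5, takes VC(e2)=(0, 2) under max, adds 1 for thr0 → (1, 2)
e4, invoked 7, takes VC(e3)=(1, 2) under max, adds 1 for thr0 → (2, 2)
e5, invoked 9, takes VC(e4)=(2, 2) under max, adds 1 for thr0 → (3, 2)
e6, invoked 11, takes VC(e5)=(3, 2) under max, adds 1 for thr0 → (4, 2)
target: VC(e5) = (3, 2)

(3, 2)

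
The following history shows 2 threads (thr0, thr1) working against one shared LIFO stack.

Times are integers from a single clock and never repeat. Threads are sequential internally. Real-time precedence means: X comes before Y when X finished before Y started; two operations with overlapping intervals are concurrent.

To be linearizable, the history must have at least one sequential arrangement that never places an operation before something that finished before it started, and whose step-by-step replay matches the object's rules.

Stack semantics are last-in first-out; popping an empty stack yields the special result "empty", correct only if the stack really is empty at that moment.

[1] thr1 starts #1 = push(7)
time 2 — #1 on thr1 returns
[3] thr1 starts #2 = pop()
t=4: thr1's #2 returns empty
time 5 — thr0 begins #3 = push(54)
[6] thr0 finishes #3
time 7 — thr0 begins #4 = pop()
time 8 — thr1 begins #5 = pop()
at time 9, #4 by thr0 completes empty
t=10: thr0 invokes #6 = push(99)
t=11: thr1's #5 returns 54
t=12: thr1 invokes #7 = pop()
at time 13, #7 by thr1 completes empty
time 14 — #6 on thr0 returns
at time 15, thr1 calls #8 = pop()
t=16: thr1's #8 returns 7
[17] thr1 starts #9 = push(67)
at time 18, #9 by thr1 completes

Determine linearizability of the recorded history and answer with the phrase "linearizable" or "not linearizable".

already the first 4 events (up to #2's response at time 4) admit no linearization; the first 3 still do
one real-time candidate order over the 2 completed operations — the LIFO stack replay rejects it
sample order #1, #2 stalls at step 2 — #2 pop() → empty has no legal effect

not linearizable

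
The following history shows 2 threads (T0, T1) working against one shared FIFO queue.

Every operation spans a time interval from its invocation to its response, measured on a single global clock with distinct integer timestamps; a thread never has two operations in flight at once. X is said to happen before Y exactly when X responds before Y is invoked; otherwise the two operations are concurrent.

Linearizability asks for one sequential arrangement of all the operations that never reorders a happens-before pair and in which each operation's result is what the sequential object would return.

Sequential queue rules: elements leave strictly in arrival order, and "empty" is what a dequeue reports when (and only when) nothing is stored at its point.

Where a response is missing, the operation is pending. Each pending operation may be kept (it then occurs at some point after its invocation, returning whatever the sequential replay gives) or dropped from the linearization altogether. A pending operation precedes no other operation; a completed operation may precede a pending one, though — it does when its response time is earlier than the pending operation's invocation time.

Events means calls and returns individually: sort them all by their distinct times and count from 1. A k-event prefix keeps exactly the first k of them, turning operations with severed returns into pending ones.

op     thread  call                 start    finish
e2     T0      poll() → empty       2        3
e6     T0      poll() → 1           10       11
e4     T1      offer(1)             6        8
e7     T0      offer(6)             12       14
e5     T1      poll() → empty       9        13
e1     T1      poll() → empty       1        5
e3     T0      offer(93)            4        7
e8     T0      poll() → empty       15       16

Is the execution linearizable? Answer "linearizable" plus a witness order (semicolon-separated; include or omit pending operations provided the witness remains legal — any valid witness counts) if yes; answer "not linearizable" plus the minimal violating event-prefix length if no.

not linearizable — minimal violating prefix: 13 events

prefix check: 1..12 passes, 1..13 fails once e5's time-13 response joins
the 6 completed operations admit 10 real-time orders; each fails the FIFO queue replay
include/drop combinations of the 1 pending operation (e7) were all tried; none helps
for example e1, e2, e3, e4, e5, e6 (pending dropped) fails at step 5: e5 poll() → empty is not legal there
for example e1, e2, e3, e4, e6, e5 (pending dropped) fails at step 5: e6 poll() → 1 is not legal there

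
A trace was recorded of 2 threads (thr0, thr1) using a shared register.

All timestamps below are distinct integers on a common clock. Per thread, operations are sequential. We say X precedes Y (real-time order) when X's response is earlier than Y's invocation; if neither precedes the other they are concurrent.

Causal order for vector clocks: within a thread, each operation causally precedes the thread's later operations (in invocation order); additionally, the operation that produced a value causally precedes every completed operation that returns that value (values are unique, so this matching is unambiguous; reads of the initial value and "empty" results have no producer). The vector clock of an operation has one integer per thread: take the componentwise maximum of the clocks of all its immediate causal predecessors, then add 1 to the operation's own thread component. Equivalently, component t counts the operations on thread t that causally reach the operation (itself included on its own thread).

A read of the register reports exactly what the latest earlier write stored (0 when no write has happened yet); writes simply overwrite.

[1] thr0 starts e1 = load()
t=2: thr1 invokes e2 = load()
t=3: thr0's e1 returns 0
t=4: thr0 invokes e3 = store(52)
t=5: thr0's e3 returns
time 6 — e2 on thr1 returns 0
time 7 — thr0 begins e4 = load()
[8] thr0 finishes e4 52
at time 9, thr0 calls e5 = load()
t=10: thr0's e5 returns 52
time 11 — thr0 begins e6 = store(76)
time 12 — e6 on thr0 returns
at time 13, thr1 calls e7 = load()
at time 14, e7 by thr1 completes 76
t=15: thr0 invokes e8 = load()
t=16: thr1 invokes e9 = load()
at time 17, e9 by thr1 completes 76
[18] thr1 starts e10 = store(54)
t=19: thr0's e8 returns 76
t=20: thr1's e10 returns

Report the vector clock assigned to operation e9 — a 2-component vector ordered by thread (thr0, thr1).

(5, 3)

no predecessors for e2 (invoked 2): thr1 increments from zero → (0, 1)
no predecessors for e1 (invoked 1): thr0 increments from zero → (1, 0)
VC(e3, invoked at 4): max of VC(e1)=(1, 0), then +1 on thread thr0 → (2, 0)
VC(e4, invoked at 7): max of VC(e3)=(2, 0), then +1 on thread thr0 → (3, 0)
VC(e5, invoked at 9): max of VC(e3)=(2, 0), VC(e4)=(3, 0), then +1 on thread thr0 → (4, 0)
VC(e6, invoked at 11): max of VC(e5)=(4, 0), then +1 on thread thr0 → (5, 0)
VC(e8, invoked at 15): max of VC(e6)=(5, 0), then +1 on thread thr0 → (6, 0)
VC(e7, invoked at 13): max of VC(e2)=(0, 1), VC(e6)=(5, 0), then +1 on thread thr1 → (5, 2)
VC(e9, invoked at 16): max of VC(e6)=(5, 0), VC(e7)=(5, 2), then +1 on thread thr1 → (5, 3)
VC(e10, invoked at 18): max of VC(e9)=(5, 3), then +1 on thread thr1 → (5, 4)
target: VC(e9) = (5, 3)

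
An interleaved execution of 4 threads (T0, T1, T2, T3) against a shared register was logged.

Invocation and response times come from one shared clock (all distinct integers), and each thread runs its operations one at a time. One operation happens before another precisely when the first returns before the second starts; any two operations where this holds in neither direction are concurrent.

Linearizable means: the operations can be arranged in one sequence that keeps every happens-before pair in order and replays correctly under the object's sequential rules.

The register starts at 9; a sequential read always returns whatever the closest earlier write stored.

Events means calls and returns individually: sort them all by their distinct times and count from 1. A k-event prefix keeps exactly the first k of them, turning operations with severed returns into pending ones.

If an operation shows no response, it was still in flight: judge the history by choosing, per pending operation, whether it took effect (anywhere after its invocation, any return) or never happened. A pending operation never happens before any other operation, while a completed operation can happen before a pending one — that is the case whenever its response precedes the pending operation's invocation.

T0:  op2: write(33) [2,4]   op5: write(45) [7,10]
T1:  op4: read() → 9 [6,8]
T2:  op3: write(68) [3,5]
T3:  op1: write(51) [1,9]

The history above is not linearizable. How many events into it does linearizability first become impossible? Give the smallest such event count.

events 1..7 are linearizable, e.g. via op1, op2, op3:
step 1: op1 write(51) (pending, included) — value 51
step 2: op2 write(33) — value 33
step 3: op3 write(68) — value 68
adding event 8 (op4 responds at 8) leaves no legal real-time order
no escape via the 2 pending operations (op1, op5): every completion choice fails
for example op2, op3, op4 (pending dropped) fails at step 3: op4 read() → 9 is not legal there
for example op3, op2, op4 (pending dropped) fails at step 3: op4 read() → 9 is not legal there

8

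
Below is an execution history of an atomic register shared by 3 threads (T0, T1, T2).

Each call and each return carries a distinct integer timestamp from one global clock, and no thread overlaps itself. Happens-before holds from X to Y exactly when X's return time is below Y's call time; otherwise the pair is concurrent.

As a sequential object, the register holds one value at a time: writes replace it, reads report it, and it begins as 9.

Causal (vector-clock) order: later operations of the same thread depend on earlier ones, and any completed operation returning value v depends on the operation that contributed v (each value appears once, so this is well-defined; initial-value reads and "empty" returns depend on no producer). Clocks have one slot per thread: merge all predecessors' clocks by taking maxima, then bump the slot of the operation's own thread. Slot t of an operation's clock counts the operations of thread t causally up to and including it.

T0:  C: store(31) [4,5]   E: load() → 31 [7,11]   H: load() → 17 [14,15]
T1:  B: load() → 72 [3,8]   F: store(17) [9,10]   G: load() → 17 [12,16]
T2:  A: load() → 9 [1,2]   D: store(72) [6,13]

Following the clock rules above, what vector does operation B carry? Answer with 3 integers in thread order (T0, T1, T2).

(0, 1, 2)

VC(A, invoked at 1): no causal predecessors; +1 on T2 → (0, 0, 1)
VC(C, invoked at 4): no causal predecessors; +1 on T0 → (1, 0, 0)
merge at D (invoked 6): VC(A)=(0, 0, 1), own-thread bump on T2 → (0, 0, 2)
merge at E (invoked 7): VC(C)=(1, 0, 0), own-thread bump on T0 → (2, 0, 0)
merge at B (invoked 3): VC(D)=(0, 0, 2), own-thread bump on T1 → (0, 1, 2)
merge at F (invoked 9): VC(B)=(0, 1, 2), own-thread bump on T1 → (0, 2, 2)
merge at G (invoked 12): VC(F)=(0, 2, 2), own-thread bump on T1 → (0, 3, 2)
merge at H (invoked 14): VC(E)=(2, 0, 0), VC(F)=(0, 2, 2), own-thread bump on T0 → (3, 2, 2)
target: VC(B) = (0, 1, 2)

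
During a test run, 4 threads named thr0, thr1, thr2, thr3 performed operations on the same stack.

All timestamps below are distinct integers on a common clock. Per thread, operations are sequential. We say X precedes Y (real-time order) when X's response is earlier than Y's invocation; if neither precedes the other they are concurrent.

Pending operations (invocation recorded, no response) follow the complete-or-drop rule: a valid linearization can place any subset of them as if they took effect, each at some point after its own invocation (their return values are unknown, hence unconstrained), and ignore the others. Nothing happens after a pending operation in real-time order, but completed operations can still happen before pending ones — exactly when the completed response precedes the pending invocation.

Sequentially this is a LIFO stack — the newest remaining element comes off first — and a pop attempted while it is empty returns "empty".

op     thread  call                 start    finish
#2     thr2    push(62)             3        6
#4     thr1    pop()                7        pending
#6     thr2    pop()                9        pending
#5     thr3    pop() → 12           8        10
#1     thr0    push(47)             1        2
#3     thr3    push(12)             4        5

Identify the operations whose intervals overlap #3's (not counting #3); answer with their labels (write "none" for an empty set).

#3 runs from 4 to 5; window-overlapping ops are concurrent
#1 [1,2]: before
#2 [3,6]: concurrent
#4 [7,…): after
#5 [8,10]: after
#6 [9,…): after

#2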